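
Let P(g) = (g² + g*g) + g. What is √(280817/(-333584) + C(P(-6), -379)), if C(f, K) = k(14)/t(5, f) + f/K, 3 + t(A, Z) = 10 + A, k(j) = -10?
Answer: I*√16627129391847513/94821252 ≈ 1.3599*I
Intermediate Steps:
t(A, Z) = 7 + A (t(A, Z) = -3 + (10 + A) = 7 + A)
P(g) = g + 2*g² (P(g) = (g² + g²) + g = 2*g² + g = g + 2*g²)
C(f, K) = -⅚ + f/K (C(f, K) = -10/(7 + 5) + f/K = -10/12 + f/K = -10*1/12 + f/K = -⅚ + f/K)
√(280817/(-333584) + C(P(-6), -379)) = √(280817/(-333584) + (-⅚ - 6*(1 + 2*(-6))/(-379))) = √(280817*(-1/333584) + (-⅚ - 6*(1 - 12)*(-1/379))) = √(-280817/333584 + (-⅚ - 6*(-11)*(-1/379))) = √(-280817/333584 + (-⅚ + 66*(-1/379))) = √(-280817/333584 + (-⅚ - 66/379)) = √(-280817/333584 - 2291/2274) = √(-701409401/379285008) = I*√16627129391847513/94821252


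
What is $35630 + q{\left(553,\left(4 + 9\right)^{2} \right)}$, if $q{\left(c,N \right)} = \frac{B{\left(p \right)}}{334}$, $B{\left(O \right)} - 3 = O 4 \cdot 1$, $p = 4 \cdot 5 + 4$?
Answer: $\frac{11900519}{334} \approx 35630.0$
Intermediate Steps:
$p = 24$ ($p = 20 + 4 = 24$)
$B{\left(O \right)} = 3 + 4 O$ ($B{\left(O \right)} = 3 + O 4 \cdot 1 = 3 + 4 O 1 = 3 + 4 O$)
$q{\left(c,N \right)} = \frac{99}{334}$ ($q{\left(c,N \right)} = \frac{3 + 4 \cdot 24}{334} = \left(3 + 96\right) \frac{1}{334} = 99 \cdot \frac{1}{334} = \frac{99}{334}$)
$35630 + q{\left(553,\left(4 + 9\right)^{2} \right)} = 35630 + \frac{99}{334} = \frac{11900519}{334}$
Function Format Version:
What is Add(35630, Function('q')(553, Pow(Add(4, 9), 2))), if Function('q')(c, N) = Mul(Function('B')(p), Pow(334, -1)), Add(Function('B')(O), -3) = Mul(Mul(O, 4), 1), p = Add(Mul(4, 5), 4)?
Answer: Rational(11900519, 334) ≈ 35630.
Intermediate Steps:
p = 24 (p = Add(20, 4) = 24)
Function('B')(O) = Add(3, Mul(4, O)) (Function('B')(O) = Add(3, Mul(Mul(O, 4), 1)) = Add(3, Mul(Mul(4, O), 1)) = Add(3, Mul(4, O)))
Function('q')(c, N) = Rational(99, 334) (Function('q')(c, N) = Mul(Add(3, Mul(4, 24)), Pow(334, -1)) = Mul(Add(3, 96), Rational(1, 334)) = Mul(99, Rational(1, 334)) = Rational(99, 334))
Add(35630, Function('q')(553, Pow(Add(4, 9), 2))) = Add(35630, Rational(99, 334)) = Rational(11900519, 334)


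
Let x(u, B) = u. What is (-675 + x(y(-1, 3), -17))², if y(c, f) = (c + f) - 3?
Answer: 456976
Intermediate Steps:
y(c, f) = -3 + c + f
(-675 + x(y(-1, 3), -17))² = (-675 + (-3 - 1 + 3))² = (-675 - 1)² = (-676)² = 456976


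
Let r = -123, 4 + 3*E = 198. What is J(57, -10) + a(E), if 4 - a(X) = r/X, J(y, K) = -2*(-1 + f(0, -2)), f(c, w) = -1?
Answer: 1921/194 ≈ 9.9021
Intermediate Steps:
E = 194/3 (E = -4/3 + (⅓)*198 = -4/3 + 66 = 194/3 ≈ 64.667)
J(y, K) = 4 (J(y, K) = -2*(-1 - 1) = -2*(-2) = 4)
a(X) = 4 + 123/X (a(X) = 4 - (-123)/X = 4 + 123/X)
J(57, -10) + a(E) = 4 + (4 + 123/(194/3)) = 4 + (4 + 123*(3/194)) = 4 + (4 + 369/194) = 4 + 1145/194 = 1921/194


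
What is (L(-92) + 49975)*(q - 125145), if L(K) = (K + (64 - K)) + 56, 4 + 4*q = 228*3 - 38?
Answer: -12522197055/2 ≈ -6.2611e+9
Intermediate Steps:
q = 321/2 (q = -1 + (228*3 - 38)/4 = -1 + (684 - 38)/4 = -1 + (1/4)*646 = -1 + 323/2 = 321/2 ≈ 160.50)
L(K) = 120 (L(K) = 64 + 56 = 120)
(L(-92) + 49975)*(q - 125145) = (120 + 49975)*(321/2 - 125145) = 50095*(-249969/2) = -12522197055/2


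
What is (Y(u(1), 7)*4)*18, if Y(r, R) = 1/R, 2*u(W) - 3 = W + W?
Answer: 72/7 ≈ 10.286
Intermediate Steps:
u(W) = 3/2 + W (u(W) = 3/2 + (W + W)/2 = 3/2 + (2*W)/2 = 3/2 + W)
Y(r, R) = 1/R
(Y(u(1), 7)*4)*18 = (4/7)*18 = 72/7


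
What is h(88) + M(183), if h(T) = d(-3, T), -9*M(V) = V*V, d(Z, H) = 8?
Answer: -3713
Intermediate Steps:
M(V) = -V²/9 (M(V) = -V*V/9 = -V²/9)
h(T) = 8
h(88) + M(183) = 8 - ⅑*183² = 8 - ⅑*33489 = 8 - 3721 = -3713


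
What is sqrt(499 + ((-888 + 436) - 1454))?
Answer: I*sqrt(1407) ≈ 37.51*I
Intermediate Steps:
sqrt(499 + ((-888 + 436) - 1454)) = sqrt(499 + (-452 - 1454)) = sqrt(499 - 1906) = sqrt(-1407) = I*sqrt(1407)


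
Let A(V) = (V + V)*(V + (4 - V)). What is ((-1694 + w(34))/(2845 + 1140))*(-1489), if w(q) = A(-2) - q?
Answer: 2596816/3985 ≈ 651.65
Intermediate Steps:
A(V) = 8*V (A(V) = (2*V)*4 = 8*V)
w(q) = -16 - q (w(q) = 8*(-2) - q = -16 - q)
((-1694 + w(34))/(2845 + 1140))*(-1489) = ((-1694 + (-16 - 1*34))/(2845 + 1140))*(-1489) = ((-1694 + (-16 - 34))/3985)*(-1489) = ((-1694 - 50)*(1/3985))*(-1489) = -1744*1/3985*(-1489) = -1744/3985*(-1489) = 2596816/3985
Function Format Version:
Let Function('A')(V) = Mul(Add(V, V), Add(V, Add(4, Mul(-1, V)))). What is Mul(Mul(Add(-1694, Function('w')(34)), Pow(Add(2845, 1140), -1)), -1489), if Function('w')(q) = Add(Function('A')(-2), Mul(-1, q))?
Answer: Rational(2596816, 3985) ≈ 651.65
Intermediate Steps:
Function('A')(V) = Mul(8, V) (Function('A')(V) = Mul(Mul(2, V), 4) = Mul(8, V))
Function('w')(q) = Add(-16, Mul(-1, q)) (Function('w')(q) = Add(Mul(8, -2), Mul(-1, q)) = Add(-16, Mul(-1, q)))
Mul(Mul(Add(-1694, Function('w')(34)), Pow(Add(2845, 1140), -1)), -1489) = Mul(Mul(Add(-1694, Add(-16, Mul(-1, 34))), Pow(Add(2845, 1140), -1)), -1489) = Mul(Mul(Add(-1694, Add(-16, -34)), Pow(3985, -1)), -1489) = Mul(Mul(Add(-1694, -50), Rational(1, 3985)), -1489) = Mul(Mul(-1744, Rational(1, 3985)), -1489) = Mul(Rational(-1744, 3985), -1489) = Rational(2596816, 3985)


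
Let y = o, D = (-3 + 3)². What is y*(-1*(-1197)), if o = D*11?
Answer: 0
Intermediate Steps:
D = 0 (D = 0² = 0)
o = 0 (o = 0*11 = 0)
y = 0
y*(-1*(-1197)) = 0*(-1*(-1197)) = 0*1197 = 0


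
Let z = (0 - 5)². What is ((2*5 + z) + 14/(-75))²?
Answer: 6817321/5625 ≈ 1212.0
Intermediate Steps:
z = 25 (z = (-5)² = 25)
((2*5 + z) + 14/(-75))² = ((2*5 + 25) + 14/(-75))² = ((10 + 25) + 14*(-1/75))² = (35 - 14/75)² = (2611/75)² = 6817321/5625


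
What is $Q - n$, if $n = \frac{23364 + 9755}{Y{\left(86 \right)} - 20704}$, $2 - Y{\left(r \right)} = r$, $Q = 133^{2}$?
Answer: $\frac{367752051}{20788} \approx 17691.0$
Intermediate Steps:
$Q = 17689$
$Y{\left(r \right)} = 2 - r$
$n = - \frac{33119}{20788}$ ($n = \frac{23364 + 9755}{\left(2 - 86\right) - 20704} = \frac{33119}{\left(2 - 86\right) - 20704} = \frac{33119}{-84 - 20704} = \frac{33119}{-20788} = 33119 \left(- \frac{1}{20788}\right) = - \frac{33119}{20788} \approx -1.5932$)
$Q - n = 17689 - - \frac{33119}{20788} = 17689 + \frac{33119}{20788} = \frac{367752051}{20788}$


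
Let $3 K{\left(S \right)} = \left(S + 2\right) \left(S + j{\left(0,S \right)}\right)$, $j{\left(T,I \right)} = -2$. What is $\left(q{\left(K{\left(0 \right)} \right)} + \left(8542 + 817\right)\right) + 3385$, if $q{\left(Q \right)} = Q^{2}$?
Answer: $\frac{114712}{9} \approx 12746.0$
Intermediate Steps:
$K{\left(S \right)} = \frac{\left(-2 + S\right) \left(2 + S\right)}{3}$ ($K{\left(S \right)} = \frac{\left(S + 2\right) \left(S - 2\right)}{3} = \frac{\left(2 + S\right) \left(-2 + S\right)}{3} = \frac{\left(-2 + S\right) \left(2 + S\right)}{3}$)
$\left(q{\left(K{\left(0 \right)} \right)} + \left(8542 + 817\right)\right) + 3385 = \left(\left(- \frac{4}{3} + \frac{0^{2}}{3}\right)^{2} + \left(8542 + 817\right)\right) + 3385 = \left(\left(- \frac{4}{3} + \frac{1}{3} \cdot 0\right)^{2} + 9359\right) + 3385 = \left(\left(- \frac{4}{3} + 0\right)^{2} + 9359\right) + 3385 = \left(\left(- \frac{4}{3}\right)^{2} + 9359\right) + 3385 = \left(\frac{16}{9} + 9359\right) + 3385 = \frac{84247}{9} + 3385 = \frac{114712}{9}$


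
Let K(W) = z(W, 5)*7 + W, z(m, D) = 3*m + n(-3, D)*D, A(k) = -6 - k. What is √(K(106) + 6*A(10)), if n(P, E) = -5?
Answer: 3*√229 ≈ 45.398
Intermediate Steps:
z(m, D) = -5*D + 3*m (z(m, D) = 3*m - 5*D = -5*D + 3*m)
K(W) = -175 + 22*W (K(W) = (-5*5 + 3*W)*7 + W = (-25 + 3*W)*7 + W = (-175 + 21*W) + W = -175 + 22*W)
√(K(106) + 6*A(10)) = √((-175 + 22*106) + 6*(-6 - 1*10)) = √((-175 + 2332) + 6*(-6 - 10)) = √(2157 + 6*(-16)) = √(2157 - 96) = √2061 = 3*√229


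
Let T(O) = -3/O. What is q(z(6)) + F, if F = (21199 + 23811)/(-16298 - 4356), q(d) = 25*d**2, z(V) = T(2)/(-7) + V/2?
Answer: 518393395/2024092 ≈ 256.11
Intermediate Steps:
z(V) = 3/14 + V/2 (z(V) = -3/2/(-7) + V/2 = -3*1/2*(-1/7) + V*(1/2) = -3/2*(-1/7) + V/2 = 3/14 + V/2)
F = -22505/10327 (F = 45010/(-20654) = 45010*(-1/20654) = -22505/10327 ≈ -2.1792)
q(z(6)) + F = 25*(3/14 + (1/2)*6)**2 - 22505/10327 = 25*(3/14 + 3)**2 - 22505/10327 = 25*(45/14)**2 - 22505/10327 = 25*(2025/196) - 22505/10327 = 50625/196 - 22505/10327 = 518393395/2024092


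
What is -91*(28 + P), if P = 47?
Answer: -6825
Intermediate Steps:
-91*(28 + P) = -91*(28 + 47) = -91*75 = -6825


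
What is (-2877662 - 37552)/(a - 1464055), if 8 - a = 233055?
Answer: 1457607/848551 ≈ 1.7178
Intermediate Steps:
a = -233047 (a = 8 - 1*233055 = 8 - 233055 = -233047)
(-2877662 - 37552)/(a - 1464055) = (-2877662 - 37552)/(-233047 - 1464055) = -2915214/(-1697102) = -2915214*(-1/1697102) = 1457607/848551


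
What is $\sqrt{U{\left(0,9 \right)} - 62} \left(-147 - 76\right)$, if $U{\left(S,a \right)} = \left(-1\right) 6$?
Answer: $- 446 i \sqrt{17} \approx - 1838.9 i$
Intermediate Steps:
$U{\left(S,a \right)} = -6$
$\sqrt{U{\left(0,9 \right)} - 62} \left(-147 - 76\right) = \sqrt{-6 - 62} \left(-147 - 76\right) = \sqrt{-68} \left(-223\right) = 2 i \sqrt{17} \left(-223\right) = - 446 i \sqrt{17}$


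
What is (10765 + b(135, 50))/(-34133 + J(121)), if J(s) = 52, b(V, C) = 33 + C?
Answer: -10848/34081 ≈ -0.31830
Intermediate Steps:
(10765 + b(135, 50))/(-34133 + J(121)) = (10765 + (33 + 50))/(-34133 + 52) = (10765 + 83)/(-34081) = 10848*(-1/34081) = -10848/34081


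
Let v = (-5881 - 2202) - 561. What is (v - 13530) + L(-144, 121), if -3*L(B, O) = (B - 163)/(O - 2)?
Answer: -7915811/357 ≈ -22173.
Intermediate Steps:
v = -8644 (v = -8083 - 561 = -8644)
L(B, O) = -(-163 + B)/(3*(-2 + O)) (L(B, O) = -(B - 163)/(3*(O - 2)) = -(-163 + B)/(3*(-2 + O)))
(v - 13530) + L(-144, 121) = (-8644 - 13530) + (163 - 1*(-144))/(3*(-2 + 121)) = -22174 + (1/3)*(163 + 144)/119 = -22174 + (1/3)*(1/119)*307 = -22174 + 307/357 = -7915811/357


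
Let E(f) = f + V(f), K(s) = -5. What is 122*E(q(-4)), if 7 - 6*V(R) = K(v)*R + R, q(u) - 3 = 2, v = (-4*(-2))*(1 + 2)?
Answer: 1159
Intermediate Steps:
v = 24 (v = 8*3 = 24)
q(u) = 5 (q(u) = 3 + 2 = 5)
V(R) = 7/6 + 2*R/3 (V(R) = 7/6 - (-5*R + R)/6 = 7/6 - (-2)*R/3 = 7/6 + 2*R/3)
E(f) = 7/6 + 5*f/3 (E(f) = f + (7/6 + 2*f/3) = 7/6 + 5*f/3)
122*E(q(-4)) = 122*(7/6 + (5/3)*5) = 122*(7/6 + 25/3) = 122*(19/2) = 1159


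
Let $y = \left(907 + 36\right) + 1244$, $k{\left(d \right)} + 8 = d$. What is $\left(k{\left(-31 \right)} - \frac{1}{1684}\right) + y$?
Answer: $\frac{3617231}{1684} \approx 2148.0$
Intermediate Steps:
$k{\left(d \right)} = -8 + d$
$y = 2187$ ($y = 943 + 1244 = 2187$)
$\left(k{\left(-31 \right)} - \frac{1}{1684}\right) + y = \left(\left(-8 - 31\right) - \frac{1}{1684}\right) + 2187 = \left(-39 - \frac{1}{1684}\right) + 2187 = - \frac{65677}{1684} + 2187 = \frac{3617231}{1684}$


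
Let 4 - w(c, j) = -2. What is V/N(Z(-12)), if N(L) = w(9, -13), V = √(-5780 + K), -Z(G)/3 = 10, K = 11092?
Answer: 4*√83/3 ≈ 12.147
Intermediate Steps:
w(c, j) = 6 (w(c, j) = 4 - 1*(-2) = 4 + 2 = 6)
Z(G) = -30 (Z(G) = -3*10 = -30)
V = 8*√83 (V = √(-5780 + 11092) = √5312 = 8*√83 ≈ 72.883)
N(L) = 6
V/N(Z(-12)) = (8*√83)/6 = (8*√83)*(⅙) = 4*√83/3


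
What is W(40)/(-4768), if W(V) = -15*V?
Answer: 75/596 ≈ 0.12584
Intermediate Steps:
W(40)/(-4768) = -15*40/(-4768) = -600*(-1/4768) = 75/596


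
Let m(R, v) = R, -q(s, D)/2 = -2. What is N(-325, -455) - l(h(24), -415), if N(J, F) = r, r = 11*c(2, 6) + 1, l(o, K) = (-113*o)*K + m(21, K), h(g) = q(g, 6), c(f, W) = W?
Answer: -187534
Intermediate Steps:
q(s, D) = 4 (q(s, D) = -2*(-2) = 4)
h(g) = 4
l(o, K) = 21 - 113*K*o (l(o, K) = (-113*o)*K + 21 = -113*K*o + 21 = 21 - 113*K*o)
r = 67 (r = 11*6 + 1 = 66 + 1 = 67)
N(J, F) = 67
N(-325, -455) - l(h(24), -415) = 67 - (21 - 113*(-415)*4) = 67 - (21 + 187580) = 67 - 1*187601 = 67 - 187601 = -187534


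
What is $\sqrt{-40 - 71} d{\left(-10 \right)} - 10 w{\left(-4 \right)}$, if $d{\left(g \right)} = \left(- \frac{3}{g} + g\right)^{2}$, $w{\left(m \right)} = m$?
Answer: $40 + \frac{9409 i \sqrt{111}}{100} \approx 40.0 + 991.3 i$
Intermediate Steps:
$d{\left(g \right)} = \left(g - \frac{3}{g}\right)^{2}$
$\sqrt{-40 - 71} d{\left(-10 \right)} - 10 w{\left(-4 \right)} = \sqrt{-40 - 71} \frac{\left(-3 + \left(-10\right)^{2}\right)^{2}}{100} - -40 = \sqrt{-111} \frac{\left(-3 + 100\right)^{2}}{100} + 40 = i \sqrt{111} \frac{97^{2}}{100} + 40 = i \sqrt{111} \cdot \frac{1}{100} \cdot 9409 + 40 = i \sqrt{111} \cdot \frac{9409}{100} + 40 = \frac{9409 i \sqrt{111}}{100} + 40 = 40 + \frac{9409 i \sqrt{111}}{100}$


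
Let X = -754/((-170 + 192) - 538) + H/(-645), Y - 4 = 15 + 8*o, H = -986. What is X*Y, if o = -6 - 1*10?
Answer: -420413/1290 ≈ -325.90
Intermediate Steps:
o = -16 (o = -6 - 10 = -16)
Y = -109 (Y = 4 + (15 + 8*(-16)) = 4 + (15 - 128) = 4 - 113 = -109)
X = 3857/1290 (X = -754/((-170 + 192) - 538) - 986/(-645) = -754/(22 - 538) - 986*(-1/645) = -754/(-516) + 986/645 = -754*(-1/516) + 986/645 = 377/258 + 986/645 = 3857/1290 ≈ 2.9899)
X*Y = (3857/1290)*(-109) = -420413/1290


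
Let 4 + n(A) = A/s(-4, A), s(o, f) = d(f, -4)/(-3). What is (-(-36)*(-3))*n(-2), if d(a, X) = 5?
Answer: 1512/5 ≈ 302.40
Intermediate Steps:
s(o, f) = -5/3 (s(o, f) = 5/(-3) = 5*(-⅓) = -5/3)
n(A) = -4 - 3*A/5 (n(A) = -4 + A/(-5/3) = -4 + A*(-⅗) = -4 - 3*A/5)
(-(-36)*(-3))*n(-2) = (-(-36)*(-3))*(-4 - ⅗*(-2)) = (-12*9)*(-4 + 6/5) = -108*(-14/5) = 1512/5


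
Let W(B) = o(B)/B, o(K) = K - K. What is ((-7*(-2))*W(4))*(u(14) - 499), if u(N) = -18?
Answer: 0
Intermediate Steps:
o(K) = 0
W(B) = 0 (W(B) = 0/B = 0)
((-7*(-2))*W(4))*(u(14) - 499) = (-7*(-2)*0)*(-18 - 499) = (14*0)*(-517) = 0*(-517) = 0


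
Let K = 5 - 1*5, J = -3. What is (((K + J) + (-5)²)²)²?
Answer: 234256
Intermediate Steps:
K = 0 (K = 5 - 5 = 0)
(((K + J) + (-5)²)²)² = (((0 - 3) + (-5)²)²)² = ((-3 + 25)²)² = (22²)² = 484² = 234256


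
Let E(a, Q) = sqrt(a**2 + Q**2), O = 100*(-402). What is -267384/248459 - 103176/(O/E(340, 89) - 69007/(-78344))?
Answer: 14466793349446049913803448/2464294269663981810383189 + 25457527578025267200*sqrt(123521)/9918313563461101471 ≈ 907.96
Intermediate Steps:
O = -40200
E(a, Q) = sqrt(Q**2 + a**2)
-267384/248459 - 103176/(O/E(340, 89) - 69007/(-78344)) = -267384/248459 - 103176/(-40200/sqrt(89**2 + 340**2) - 69007/(-78344)) = -267384*1/248459 - 103176/(-40200/sqrt(7921 + 115600) - 69007*(-1/78344)) = -267384/248459 - 103176/(-40200*sqrt(123521)/123521 + 69007/78344) = -267384/248459 - 103176/(69007/78344 - 40200*sqrt(123521)/123521)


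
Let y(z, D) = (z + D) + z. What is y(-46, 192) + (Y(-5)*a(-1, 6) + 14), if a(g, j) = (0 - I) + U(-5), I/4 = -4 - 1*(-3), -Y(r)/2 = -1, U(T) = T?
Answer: 112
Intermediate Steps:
Y(r) = 2 (Y(r) = -2*(-1) = 2)
I = -4 (I = 4*(-4 - 1*(-3)) = 4*(-4 + 3) = 4*(-1) = -4)
y(z, D) = D + 2*z (y(z, D) = (D + z) + z = D + 2*z)
a(g, j) = -1 (a(g, j) = (0 - 1*(-4)) - 5 = (0 + 4) - 5 = 4 - 5 = -1)
y(-46, 192) + (Y(-5)*a(-1, 6) + 14) = (192 + 2*(-46)) + (2*(-1) + 14) = (192 - 92) + (-2 + 14) = 100 + 12 = 112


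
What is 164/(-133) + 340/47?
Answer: 37512/6251 ≈ 6.0010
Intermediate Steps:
164/(-133) + 340/47 = 164*(-1/133) + 340*(1/47) = -164/133 + 340/47 = 37512/6251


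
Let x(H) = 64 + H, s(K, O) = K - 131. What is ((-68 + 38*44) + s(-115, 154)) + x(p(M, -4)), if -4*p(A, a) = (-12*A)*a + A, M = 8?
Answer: 1324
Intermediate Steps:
p(A, a) = -A/4 + 3*A*a (p(A, a) = -((-12*A)*a + A)/4 = -(-12*A*a + A)/4 = -(A - 12*A*a)/4 = -A/4 + 3*A*a)
s(K, O) = -131 + K
((-68 + 38*44) + s(-115, 154)) + x(p(M, -4)) = ((-68 + 38*44) + (-131 - 115)) + (64 + (1/4)*8*(-1 + 12*(-4))) = ((-68 + 1672) - 246) + (64 + (1/4)*8*(-1 - 48)) = (1604 - 246) + (64 + (1/4)*8*(-49)) = 1358 + (64 - 98) = 1358 - 34 = 1324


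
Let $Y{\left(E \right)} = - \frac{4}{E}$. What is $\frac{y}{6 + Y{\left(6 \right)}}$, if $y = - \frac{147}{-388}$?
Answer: $\frac{441}{6208} \approx 0.071037$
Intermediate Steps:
$y = \frac{147}{388}$ ($y = \left(-147\right) \left(- \frac{1}{388}\right) = \frac{147}{388} \approx 0.37887$)
$\frac{y}{6 + Y{\left(6 \right)}} = \frac{1}{6 - \frac{4}{6}} \cdot \frac{147}{388} = \frac{1}{6 - \frac{2}{3}} \cdot \frac{147}{388} = \frac{1}{\frac{16}{3}} \cdot \frac{147}{388} = \frac{3}{16} \cdot \frac{147}{388} = \frac{441}{6208}$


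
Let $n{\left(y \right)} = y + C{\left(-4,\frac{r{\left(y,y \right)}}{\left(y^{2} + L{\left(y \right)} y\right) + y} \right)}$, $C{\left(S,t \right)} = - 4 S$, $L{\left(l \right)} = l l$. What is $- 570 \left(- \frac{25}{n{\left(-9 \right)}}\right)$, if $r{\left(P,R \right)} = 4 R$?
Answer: $\frac{14250}{7} \approx 2035.7$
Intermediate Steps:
$L{\left(l \right)} = l^{2}$
$n{\left(y \right)} = 16 + y$ ($n{\left(y \right)} = y - -16 = y + 16 = 16 + y$)
$- 570 \left(- \frac{25}{n{\left(-9 \right)}}\right) = - 570 \left(- \frac{25}{16 - 9}\right) = - 570 \left(- \frac{25}{7}\right) = - 570 \left(\left(-25\right) \frac{1}{7}\right) = \left(-570\right) \left(- \frac{25}{7}\right) = \frac{14250}{7}$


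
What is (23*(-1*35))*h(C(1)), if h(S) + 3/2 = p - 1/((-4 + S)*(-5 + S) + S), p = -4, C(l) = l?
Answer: 116725/26 ≈ 4489.4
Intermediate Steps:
h(S) = -11/2 - 1/(S + (-5 + S)*(-4 + S)) (h(S) = -3/2 + (-4 - 1/((-4 + S)*(-5 + S) + S)) = -3/2 + (-4 - 1/((-5 + S)*(-4 + S) + S)) = -3/2 + (-4 - 1/(S + (-5 + S)*(-4 + S))) = -11/2 - 1/(S + (-5 + S)*(-4 + S)))
(23*(-1*35))*h(C(1)) = (23*(-1*35))*((-222 - 11*1**2 + 88*1)/(2*(20 + 1**2 - 8*1))) = (23*(-35))*((-222 - 11*1 + 88)/(2*(20 + 1 - 8))) = -805*(-222 - 11 + 88)/(2*13) = -805*(-145)/(2*13) = -805*(-145/26) = 116725/26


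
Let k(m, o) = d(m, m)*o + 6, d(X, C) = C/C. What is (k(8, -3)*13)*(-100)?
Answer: -3900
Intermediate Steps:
d(X, C) = 1
k(m, o) = 6 + o (k(m, o) = 1*o + 6 = o + 6 = 6 + o)
(k(8, -3)*13)*(-100) = ((6 - 3)*13)*(-100) = (3*13)*(-100) = 39*(-100) = -3900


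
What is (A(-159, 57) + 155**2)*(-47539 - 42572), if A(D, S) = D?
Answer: -2150589126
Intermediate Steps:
(A(-159, 57) + 155**2)*(-47539 - 42572) = (-159 + 155**2)*(-47539 - 42572) = (-159 + 24025)*(-90111) = 23866*(-90111) = -2150589126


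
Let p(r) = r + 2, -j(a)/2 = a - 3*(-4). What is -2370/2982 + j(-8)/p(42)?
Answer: -5339/5467 ≈ -0.97659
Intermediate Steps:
j(a) = -24 - 2*a (j(a) = -2*(a - 3*(-4)) = -2*(a + 12) = -2*(12 + a) = -24 - 2*a)
p(r) = 2 + r
-2370/2982 + j(-8)/p(42) = -2370/2982 + (-24 - 2*(-8))/(2 + 42) = -2370*1/2982 + (-24 + 16)/44 = -395/497 - 8*1/44 = -395/497 - 2/11 = -5339/5467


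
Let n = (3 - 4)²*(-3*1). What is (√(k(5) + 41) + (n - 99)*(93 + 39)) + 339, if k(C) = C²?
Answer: -13125 + √66 ≈ -13117.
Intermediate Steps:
n = -3 (n = (-1)²*(-3) = 1*(-3) = -3)
(√(k(5) + 41) + (n - 99)*(93 + 39)) + 339 = (√(5² + 41) + (-3 - 99)*(93 + 39)) + 339 = (√(25 + 41) - 102*132) + 339 = (√66 - 13464) + 339 = (-13464 + √66) + 339 = -13125 + √66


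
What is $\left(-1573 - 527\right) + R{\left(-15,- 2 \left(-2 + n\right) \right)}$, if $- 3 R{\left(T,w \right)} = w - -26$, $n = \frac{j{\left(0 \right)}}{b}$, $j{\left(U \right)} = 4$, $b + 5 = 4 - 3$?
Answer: $- \frac{6332}{3} \approx -2110.7$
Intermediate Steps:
$b = -4$ ($b = -5 + \left(4 - 3\right) = -5 + 1 = -4$)
$n = -1$ ($n = \frac{4}{-4} = 4 \left(- \frac{1}{4}\right) = -1$)
$R{\left(T,w \right)} = - \frac{26}{3} - \frac{w}{3}$ ($R{\left(T,w \right)} = - \frac{w - -26}{3} = - \frac{w + 26}{3} = - \frac{26 + w}{3} = - \frac{26}{3} - \frac{w}{3}$)
$\left(-1573 - 527\right) + R{\left(-15,- 2 \left(-2 + n\right) \right)} = \left(-1573 - 527\right) - \left(\frac{26}{3} + \frac{\left(-2\right) \left(-2 - 1\right)}{3}\right) = -2100 - \left(\frac{26}{3} + \frac{\left(-2\right) \left(-3\right)}{3}\right) = -2100 - \frac{32}{3} = - \frac{6332}{3}$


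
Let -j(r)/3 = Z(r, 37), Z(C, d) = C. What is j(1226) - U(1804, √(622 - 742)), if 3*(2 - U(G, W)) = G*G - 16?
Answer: 1081120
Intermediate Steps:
U(G, W) = 22/3 - G²/3 (U(G, W) = 2 - (G*G - 16)/3 = 2 - (G² - 16)/3 = 2 - (-16 + G²)/3 = 2 + (16/3 - G²/3) = 22/3 - G²/3)
j(r) = -3*r
j(1226) - U(1804, √(622 - 742)) = -3*1226 - (22/3 - ⅓*1804²) = -3678 - (22/3 - ⅓*3254416) = -3678 - (22/3 - 3254416/3) = -3678 - 1*(-1084798) = -3678 + 1084798 = 1081120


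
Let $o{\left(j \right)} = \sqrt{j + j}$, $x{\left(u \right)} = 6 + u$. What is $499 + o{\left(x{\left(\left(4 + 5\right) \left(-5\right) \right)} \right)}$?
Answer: $499 + i \sqrt{78} \approx 499.0 + 8.8318 i$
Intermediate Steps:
$o{\left(j \right)} = \sqrt{2} \sqrt{j}$ ($o{\left(j \right)} = \sqrt{2 j} = \sqrt{2} \sqrt{j}$)
$499 + o{\left(x{\left(\left(4 + 5\right) \left(-5\right) \right)} \right)} = 499 + \sqrt{2} \sqrt{6 + \left(4 + 5\right) \left(-5\right)} = 499 + \sqrt{2} \sqrt{6 + 9 \left(-5\right)} = 499 + \sqrt{2} \sqrt{6 - 45} = 499 + \sqrt{2} \sqrt{-39} = 499 + \sqrt{2} i \sqrt{39} = 499 + i \sqrt{78}$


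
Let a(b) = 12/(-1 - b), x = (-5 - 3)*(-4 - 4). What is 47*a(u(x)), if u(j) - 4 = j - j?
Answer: -564/5 ≈ -112.80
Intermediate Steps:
x = 64 (x = -8*(-8) = 64)
u(j) = 4 (u(j) = 4 + (j - j) = 4 + 0 = 4)
47*a(u(x)) = 47*(-12/(1 + 4)) = 47*(-12/5) = -564/5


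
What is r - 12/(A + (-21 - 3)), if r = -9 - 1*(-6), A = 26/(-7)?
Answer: -249/97 ≈ -2.5670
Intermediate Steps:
A = -26/7 (A = 26*(-⅐) = -26/7 ≈ -3.7143)
r = -3 (r = -9 + 6 = -3)
r - 12/(A + (-21 - 3)) = -3 - 12/(-26/7 + (-21 - 3)) = -3 - 12/(-26/7 - 24) = -3 - 12/(-194/7) = -3 - 7/194*(-12) = -3 + 42/97 = -249/97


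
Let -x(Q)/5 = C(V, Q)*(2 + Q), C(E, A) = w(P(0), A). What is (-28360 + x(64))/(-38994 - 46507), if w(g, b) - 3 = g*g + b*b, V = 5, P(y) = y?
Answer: 1381030/85501 ≈ 16.152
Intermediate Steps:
w(g, b) = 3 + b² + g² (w(g, b) = 3 + (g*g + b*b) = 3 + (g² + b²) = 3 + (b² + g²) = 3 + b² + g²)
C(E, A) = 3 + A² (C(E, A) = 3 + A² + 0² = 3 + A² + 0 = 3 + A²)
x(Q) = -5*(2 + Q)*(3 + Q²) (x(Q) = -5*(3 + Q²)*(2 + Q) = -5*(2 + Q)*(3 + Q²))
(-28360 + x(64))/(-38994 - 46507) = (-28360 - 5*(2 + 64)*(3 + 64²))/(-38994 - 46507) = (-28360 - 5*66*(3 + 4096))/(-85501) = (-28360 - 5*66*4099)*(-1/85501) = (-28360 - 1352670)*(-1/85501) = -1381030*(-1/85501) = 1381030/85501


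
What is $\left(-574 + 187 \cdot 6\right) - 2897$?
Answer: $-2349$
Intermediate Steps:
$\left(-574 + 187 \cdot 6\right) - 2897 = \left(-574 + 1122\right) - 2897 = 548 - 2897 = -2349$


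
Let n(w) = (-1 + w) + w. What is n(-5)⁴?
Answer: 14641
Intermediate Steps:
n(w) = -1 + 2*w
n(-5)⁴ = (-1 + 2*(-5))⁴ = (-1 - 10)⁴ = (-11)⁴ = 14641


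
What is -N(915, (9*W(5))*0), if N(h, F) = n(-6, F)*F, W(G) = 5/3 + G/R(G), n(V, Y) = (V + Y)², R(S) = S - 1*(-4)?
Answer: 0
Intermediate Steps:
R(S) = 4 + S (R(S) = S + 4 = 4 + S)
W(G) = 5/3 + G/(4 + G)
N(h, F) = F*(-6 + F)² (N(h, F) = (-6 + F)²*F = F*(-6 + F)²)
-N(915, (9*W(5))*0) = -(9*(4*(5 + 2*5)/(3*(4 + 5))))*0*(-6 + (9*(4*(5 + 2*5)/(3*(4 + 5))))*0)² = -(9*((4/3)*(5 + 10)/9))*0*(-6 + (9*((4/3)*(5 + 10)/9))*0)² = -(9*((4/3)*(⅑)*15))*0*(-6 + (9*((4/3)*(⅑)*15))*0)² = -(9*(20/9))*0*(-6 + (9*(20/9))*0)² = -20*0*(-6 + 20*0)² = -0*(-6 + 0)² = -0*(-6)² = -0*36 = -1*0 = 0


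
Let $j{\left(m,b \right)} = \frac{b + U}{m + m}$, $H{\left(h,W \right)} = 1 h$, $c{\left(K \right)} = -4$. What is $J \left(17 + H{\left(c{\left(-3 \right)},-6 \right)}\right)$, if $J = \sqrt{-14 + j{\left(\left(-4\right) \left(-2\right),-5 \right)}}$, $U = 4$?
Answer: $\frac{195 i}{4} \approx 48.75 i$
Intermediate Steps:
$H{\left(h,W \right)} = h$
$j{\left(m,b \right)} = \frac{4 + b}{2 m}$ ($j{\left(m,b \right)} = \frac{b + 4}{m + m} = \frac{4 + b}{2 m}$)
$J = \frac{15 i}{4}$ ($J = \sqrt{-14 + \frac{4 - 5}{2 \left(\left(-4\right) \left(-2\right)\right)}} = \sqrt{-14 + \frac{1}{2} \cdot \frac{1}{8} \left(-1\right)} = \sqrt{-14 - \frac{1}{16}} = \sqrt{- \frac{225}{16}} = \frac{15 i}{4} \approx 3.75 i$)
$J \left(17 + H{\left(c{\left(-3 \right)},-6 \right)}\right) = \frac{15 i}{4} \left(17 - 4\right) = \frac{15 i}{4} \cdot 13 = \frac{195 i}{4}$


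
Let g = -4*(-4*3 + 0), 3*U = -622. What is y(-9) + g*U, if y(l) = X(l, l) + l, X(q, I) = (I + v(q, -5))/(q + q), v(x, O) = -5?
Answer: -89642/9 ≈ -9960.2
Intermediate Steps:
U = -622/3 (U = (⅓)*(-622) = -622/3 ≈ -207.33)
X(q, I) = (-5 + I)/(2*q) (X(q, I) = (I - 5)/(q + q) = (-5 + I)/((2*q)) = (-5 + I)*(1/(2*q)) = (-5 + I)/(2*q))
y(l) = l + (-5 + l)/(2*l) (y(l) = (-5 + l)/(2*l) + l = l + (-5 + l)/(2*l))
g = 48 (g = -4*(-12 + 0) = -4*(-12) = 48)
y(-9) + g*U = (½ - 9 - 5/2/(-9)) + 48*(-622/3) = (½ - 9 - 5/2*(-⅑)) - 9952 = (½ - 9 + 5/18) - 9952 = -74/9 - 9952 = -89642/9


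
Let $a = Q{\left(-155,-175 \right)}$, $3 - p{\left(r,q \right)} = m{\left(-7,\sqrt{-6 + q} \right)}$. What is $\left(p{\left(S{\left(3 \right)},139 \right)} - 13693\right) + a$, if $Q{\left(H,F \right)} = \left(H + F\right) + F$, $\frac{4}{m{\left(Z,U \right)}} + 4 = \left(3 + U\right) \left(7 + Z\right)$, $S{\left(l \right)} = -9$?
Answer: $-14194$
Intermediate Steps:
$m{\left(Z,U \right)} = \frac{4}{-4 + \left(3 + U\right) \left(7 + Z\right)}$
$p{\left(r,q \right)} = 4$ ($p{\left(r,q \right)} = 3 - \frac{4}{17 + 3 \left(-7\right) + 7 \sqrt{-6 + q} + \sqrt{-6 + q} \left(-7\right)} = 3 - \frac{4}{17 - 21 + 7 \sqrt{-6 + q} - 7 \sqrt{-6 + q}} = 3 - \frac{4}{-4} = 3 - 4 \left(- \frac{1}{4}\right) = 3 - -1 = 3 + 1 = 4$)
$Q{\left(H,F \right)} = H + 2 F$ ($Q{\left(H,F \right)} = \left(F + H\right) + F = H + 2 F$)
$a = -505$ ($a = -155 + 2 \left(-175\right) = -155 - 350 = -505$)
$\left(p{\left(S{\left(3 \right)},139 \right)} - 13693\right) + a = \left(4 - 13693\right) - 505 = -13689 - 505 = -14194$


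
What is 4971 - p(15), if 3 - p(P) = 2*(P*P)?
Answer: 5418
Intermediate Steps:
p(P) = 3 - 2*P² (p(P) = 3 - 2*P*P = 3 - 2*P²)
4971 - p(15) = 4971 - (3 - 2*15²) = 4971 - (3 - 2*225) = 4971 - (3 - 450) = 4971 - 1*(-447) = 4971 + 447 = 5418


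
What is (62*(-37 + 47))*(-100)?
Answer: -62000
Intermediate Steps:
(62*(-37 + 47))*(-100) = (62*10)*(-100) = 620*(-100) = -62000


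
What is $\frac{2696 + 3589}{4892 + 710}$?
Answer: $\frac{6285}{5602} \approx 1.1219$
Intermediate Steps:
$\frac{2696 + 3589}{4892 + 710} = \frac{6285}{5602}$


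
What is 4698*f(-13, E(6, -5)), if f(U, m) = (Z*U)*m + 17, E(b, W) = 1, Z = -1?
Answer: 140940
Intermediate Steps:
f(U, m) = 17 - U*m (f(U, m) = (-U)*m + 17 = -U*m + 17 = 17 - U*m)
4698*f(-13, E(6, -5)) = 4698*(17 - 1*(-13)*1) = 4698*(17 + 13) = 4698*30 = 140940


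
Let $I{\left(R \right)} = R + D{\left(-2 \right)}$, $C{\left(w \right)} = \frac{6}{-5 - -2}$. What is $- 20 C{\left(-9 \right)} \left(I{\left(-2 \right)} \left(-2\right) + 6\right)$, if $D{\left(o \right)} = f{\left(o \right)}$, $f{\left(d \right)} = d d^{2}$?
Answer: $1040$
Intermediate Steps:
$f{\left(d \right)} = d^{3}$
$D{\left(o \right)} = o^{3}$
$C{\left(w \right)} = -2$ ($C{\left(w \right)} = \frac{6}{-5 + 2} = \frac{6}{-3} = 6 \left(- \frac{1}{3}\right) = -2$)
$I{\left(R \right)} = -8 + R$ ($I{\left(R \right)} = R + \left(-2\right)^{3} = R - 8 = -8 + R$)
$- 20 C{\left(-9 \right)} \left(I{\left(-2 \right)} \left(-2\right) + 6\right) = \left(-20\right) \left(-2\right) \left(\left(-8 - 2\right) \left(-2\right) + 6\right) = 40 \left(\left(-10\right) \left(-2\right) + 6\right) = 40 \left(20 + 6\right) = 40 \cdot 26 = 1040$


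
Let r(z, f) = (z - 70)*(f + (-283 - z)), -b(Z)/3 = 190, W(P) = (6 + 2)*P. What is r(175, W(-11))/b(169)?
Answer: 1911/19 ≈ 100.58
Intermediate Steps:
W(P) = 8*P
b(Z) = -570 (b(Z) = -3*190 = -570)
r(z, f) = (-70 + z)*(-283 + f - z)
r(175, W(-11))/b(169) = (19810 - 1*175² - 213*175 - 560*(-11) + (8*(-11))*175)/(-570) = (19810 - 1*30625 - 37275 - 70*(-88) - 88*175)*(-1/570) = (19810 - 30625 - 37275 + 6160 - 15400)*(-1/570) = -57330*(-1/570) = 1911/19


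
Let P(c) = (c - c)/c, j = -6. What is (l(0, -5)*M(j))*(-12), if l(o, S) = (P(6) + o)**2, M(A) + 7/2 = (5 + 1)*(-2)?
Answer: 0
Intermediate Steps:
P(c) = 0 (P(c) = 0/c = 0)
M(A) = -31/2 (M(A) = -7/2 + (5 + 1)*(-2) = -7/2 + 6*(-2) = -7/2 - 12 = -31/2)
l(o, S) = o**2 (l(o, S) = (0 + o)**2 = o**2)
(l(0, -5)*M(j))*(-12) = (0**2*(-31/2))*(-12) = (0*(-31/2))*(-12) = 0*(-12) = 0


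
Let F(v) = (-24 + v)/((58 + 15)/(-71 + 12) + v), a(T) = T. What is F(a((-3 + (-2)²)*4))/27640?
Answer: -59/225266 ≈ -0.00026191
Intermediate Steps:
F(v) = (-24 + v)/(-73/59 + v) (F(v) = (-24 + v)/(73/(-59) + v) = (-24 + v)/(73*(-1/59) + v) = (-24 + v)/(-73/59 + v))
F(a((-3 + (-2)²)*4))/27640 = (59*(-24 + (-3 + (-2)²)*4)/(-73 + 59*((-3 + (-2)²)*4)))/27640 = (59*(-24 + (-3 + 4)*4)/(-73 + 59*((-3 + 4)*4)))*(1/27640) = (59*(-24 + 1*4)/(-73 + 59*(1*4)))*(1/27640) = (59*(-24 + 4)/(-73 + 59*4))*(1/27640) = (59*(-20)/(-73 + 236))*(1/27640) = (59*(-20)/163)*(1/27640) = (59*(1/163)*(-20))*(1/27640) = -1180/163*1/27640 = -59/225266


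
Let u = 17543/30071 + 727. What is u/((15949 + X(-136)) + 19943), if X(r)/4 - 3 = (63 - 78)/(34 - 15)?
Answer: 103926010/5127977559 ≈ 0.020266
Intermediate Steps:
u = 21879160/30071 (u = 17543*(1/30071) + 727 = 17543/30071 + 727 = 21879160/30071 ≈ 727.58)
X(r) = 168/19 (X(r) = 12 + 4*((63 - 78)/(34 - 15)) = 12 + 4*(-15/19) = 12 - 60/19 = 168/19)
u/((15949 + X(-136)) + 19943) = 21879160/(30071*((15949 + 168/19) + 19943)) = 21879160/(30071*(303199/19 + 19943)) = 21879160/(30071*(682116/19)) = (21879160/30071)*(19/682116) = 103926010/5127977559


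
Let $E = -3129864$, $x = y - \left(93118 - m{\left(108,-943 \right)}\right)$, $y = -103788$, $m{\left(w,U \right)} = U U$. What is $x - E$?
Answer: $3822207$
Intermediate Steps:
$m{\left(w,U \right)} = U^{2}$
$x = 692343$ ($x = -103788 - \left(93118 - \left(-943\right)^{2}\right) = -103788 - \left(93118 - 889249\right) = -103788 - -796131 = -103788 + 796131 = 692343$)
$x - E = 692343 - -3129864 = 692343 + 3129864 = 3822207$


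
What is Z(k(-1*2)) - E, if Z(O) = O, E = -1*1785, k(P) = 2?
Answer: 1787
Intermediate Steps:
E = -1785
Z(k(-1*2)) - E = 2 - 1*(-1785) = 2 + 1785 = 1787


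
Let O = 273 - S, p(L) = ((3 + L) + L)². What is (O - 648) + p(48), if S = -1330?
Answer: 10756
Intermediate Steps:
p(L) = (3 + 2*L)²
O = 1603 (O = 273 - 1*(-1330) = 273 + 1330 = 1603)
(O - 648) + p(48) = (1603 - 648) + (3 + 2*48)² = 955 + (3 + 96)² = 955 + 99² = 955 + 9801 = 10756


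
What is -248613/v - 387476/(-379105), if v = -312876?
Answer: 71827457447/39537618660 ≈ 1.8167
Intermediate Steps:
-248613/v - 387476/(-379105) = -248613/(-312876) - 387476/(-379105) = -248613*(-1/312876) - 387476*(-1/379105) = 82871/104292 + 387476/379105 = 71827457447/39537618660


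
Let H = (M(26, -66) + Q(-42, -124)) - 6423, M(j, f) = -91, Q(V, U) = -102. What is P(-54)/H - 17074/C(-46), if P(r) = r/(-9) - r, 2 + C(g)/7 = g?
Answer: 7058839/138936 ≈ 50.806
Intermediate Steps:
C(g) = -14 + 7*g
P(r) = -10*r/9 (P(r) = r*(-⅑) - r = -r/9 - r = -10*r/9)
H = -6616 (H = (-91 - 102) - 6423 = -193 - 6423 = -6616)
P(-54)/H - 17074/C(-46) = -10/9*(-54)/(-6616) - 17074/(-14 + 7*(-46)) = 60*(-1/6616) - 17074/(-14 - 322) = -15/1654 - 17074/(-336) = -15/1654 - 17074*(-1/336) = -15/1654 + 8537/168 = 7058839/138936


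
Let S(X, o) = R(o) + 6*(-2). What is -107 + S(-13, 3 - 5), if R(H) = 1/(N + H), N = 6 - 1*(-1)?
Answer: -594/5 ≈ -118.80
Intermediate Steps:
N = 7 (N = 6 + 1 = 7)
R(H) = 1/(7 + H)
S(X, o) = -12 + 1/(7 + o) (S(X, o) = 1/(7 + o) + 6*(-2) = 1/(7 + o) - 12 = -12 + 1/(7 + o))
-107 + S(-13, 3 - 5) = -107 + (-83 - 12*(3 - 5))/(7 + (3 - 5)) = -107 + (-83 - 12*(-2))/(7 - 2) = -107 + (-83 + 24)/5 = -107 + (⅕)*(-59) = -107 - 59/5 = -594/5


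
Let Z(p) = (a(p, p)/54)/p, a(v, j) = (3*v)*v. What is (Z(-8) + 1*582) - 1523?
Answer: -8473/9 ≈ -941.44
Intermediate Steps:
a(v, j) = 3*v**2
Z(p) = p/18 (Z(p) = ((3*p**2)/54)/p = ((3*p**2)*(1/54))/p = (p**2/18)/p = p/18)
(Z(-8) + 1*582) - 1523 = ((1/18)*(-8) + 1*582) - 1523 = (-4/9 + 582) - 1523 = 5234/9 - 1523 = -8473/9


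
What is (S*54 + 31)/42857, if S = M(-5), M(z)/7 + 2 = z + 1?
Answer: -2237/42857 ≈ -0.052197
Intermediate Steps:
M(z) = -7 + 7*z (M(z) = -14 + 7*(z + 1) = -14 + 7*(1 + z) = -14 + (7 + 7*z) = -7 + 7*z)
S = -42 (S = -7 + 7*(-5) = -7 - 35 = -42)
(S*54 + 31)/42857 = (-42*54 + 31)/42857 = (-2268 + 31)*(1/42857) = -2237*1/42857 = -2237/42857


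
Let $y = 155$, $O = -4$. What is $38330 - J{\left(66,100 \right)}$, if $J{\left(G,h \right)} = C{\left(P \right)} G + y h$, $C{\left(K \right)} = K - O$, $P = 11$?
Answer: $21840$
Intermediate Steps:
$C{\left(K \right)} = 4 + K$ ($C{\left(K \right)} = K - -4 = K + 4 = 4 + K$)
$J{\left(G,h \right)} = 15 G + 155 h$ ($J{\left(G,h \right)} = \left(4 + 11\right) G + 155 h = 15 G + 155 h$)
$38330 - J{\left(66,100 \right)} = 38330 - \left(15 \cdot 66 + 155 \cdot 100\right) = 38330 - \left(990 + 15500\right) = 38330 - 16490 = 21840$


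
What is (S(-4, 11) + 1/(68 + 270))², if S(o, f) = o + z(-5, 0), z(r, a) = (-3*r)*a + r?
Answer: 9247681/114244 ≈ 80.947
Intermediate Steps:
z(r, a) = r - 3*a*r (z(r, a) = -3*a*r + r = r - 3*a*r)
S(o, f) = -5 + o (S(o, f) = o - 5*(1 - 3*0) = o - 5*(1 + 0) = o - 5*1 = o - 5 = -5 + o)
(S(-4, 11) + 1/(68 + 270))² = ((-5 - 4) + 1/(68 + 270))² = (-9 + 1/338)² = (-3041/338)² = 9247681/114244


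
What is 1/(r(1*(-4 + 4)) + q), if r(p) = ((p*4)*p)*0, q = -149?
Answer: -1/149 ≈ -0.0067114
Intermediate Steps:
r(p) = 0 (r(p) = ((4*p)*p)*0 = (4*p²)*0 = 0)
1/(r(1*(-4 + 4)) + q) = 1/(0 - 149) = 1/(-149) = -1/149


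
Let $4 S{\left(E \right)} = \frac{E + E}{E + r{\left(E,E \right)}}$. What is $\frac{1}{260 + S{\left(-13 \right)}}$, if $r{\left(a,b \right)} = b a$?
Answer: $\frac{24}{6239} \approx 0.0038468$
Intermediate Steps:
$r{\left(a,b \right)} = a b$
$S{\left(E \right)} = \frac{E}{2 \left(E + E^{2}\right)}$ ($S{\left(E \right)} = \frac{\left(E + E\right) \frac{1}{E + E E}}{4} = \frac{2 E \frac{1}{E + E^{2}}}{4} = \frac{E}{2 \left(E + E^{2}\right)}$)
$\frac{1}{260 + S{\left(-13 \right)}} = \frac{1}{260 + \frac{1}{2 \left(1 - 13\right)}} = \frac{1}{260 + \frac{1}{2 \left(-12\right)}} = \frac{1}{260 + \frac{1}{2} \left(- \frac{1}{12}\right)} = \frac{1}{260 - \frac{1}{24}} = \frac{1}{\frac{6239}{24}} = \frac{24}{6239}$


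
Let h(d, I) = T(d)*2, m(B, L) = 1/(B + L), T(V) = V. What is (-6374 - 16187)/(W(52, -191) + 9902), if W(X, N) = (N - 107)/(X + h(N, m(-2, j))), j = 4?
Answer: -3722565/1633979 ≈ -2.2782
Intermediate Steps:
h(d, I) = 2*d (h(d, I) = d*2 = 2*d)
W(X, N) = (-107 + N)/(X + 2*N) (W(X, N) = (N - 107)/(X + 2*N) = (-107 + N)/(X + 2*N))
(-6374 - 16187)/(W(52, -191) + 9902) = (-6374 - 16187)/((-107 - 191)/(52 + 2*(-191)) + 9902) = -22561/(-298/(52 - 382) + 9902) = -22561/(-298/(-330) + 9902) = -22561/(-1/330*(-298) + 9902) = -22561/(149/165 + 9902) = -22561/1633979/165 = -22561*165/1633979 = -3722565/1633979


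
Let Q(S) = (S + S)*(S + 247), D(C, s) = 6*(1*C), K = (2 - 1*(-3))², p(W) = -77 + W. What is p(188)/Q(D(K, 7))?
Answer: 37/39700 ≈ 0.00093199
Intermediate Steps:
K = 25 (K = (2 + 3)² = 5² = 25)
D(C, s) = 6*C
Q(S) = 2*S*(247 + S) (Q(S) = (2*S)*(247 + S) = 2*S*(247 + S))
p(188)/Q(D(K, 7)) = (-77 + 188)/((2*(6*25)*(247 + 6*25))) = 111/((2*150*(247 + 150))) = 111/((2*150*397)) = 111/119100 = 111*(1/119100) = 37/39700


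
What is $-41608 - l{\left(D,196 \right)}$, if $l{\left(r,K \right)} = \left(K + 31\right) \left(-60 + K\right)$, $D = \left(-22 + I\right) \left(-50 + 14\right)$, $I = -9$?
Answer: $-72480$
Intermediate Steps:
$D = 1116$ ($D = \left(-22 - 9\right) \left(-50 + 14\right) = \left(-31\right) \left(-36\right) = 1116$)
$l{\left(r,K \right)} = \left(-60 + K\right) \left(31 + K\right)$ ($l{\left(r,K \right)} = \left(31 + K\right) \left(-60 + K\right) = \left(-60 + K\right) \left(31 + K\right)$)
$-41608 - l{\left(D,196 \right)} = -41608 - \left(-1860 + 196^{2} - 5684\right) = -41608 - \left(-1860 + 38416 - 5684\right) = -41608 - 30872 = -72480$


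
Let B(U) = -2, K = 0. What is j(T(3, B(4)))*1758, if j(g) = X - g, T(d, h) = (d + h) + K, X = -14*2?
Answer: -50982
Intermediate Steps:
X = -28
T(d, h) = d + h (T(d, h) = (d + h) + 0 = d + h)
j(g) = -28 - g
j(T(3, B(4)))*1758 = (-28 - (3 - 2))*1758 = (-28 - 1*1)*1758 = (-28 - 1)*1758 = -29*1758 = -50982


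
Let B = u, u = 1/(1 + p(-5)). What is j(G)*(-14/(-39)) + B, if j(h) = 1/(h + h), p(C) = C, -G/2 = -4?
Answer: -71/312 ≈ -0.22756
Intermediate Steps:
G = 8 (G = -2*(-4) = 8)
u = -¼ (u = 1/(1 - 5) = 1/(-4) = -¼ ≈ -0.25000)
B = -¼ ≈ -0.25000
j(h) = 1/(2*h)
j(G)*(-14/(-39)) + B = ((½)/8)*(-14/(-39)) - ¼ = ((½)*(⅛))*(-14*(-1/39)) - ¼ = (1/16)*(14/39) - ¼ = 7/312 - ¼ = -71/312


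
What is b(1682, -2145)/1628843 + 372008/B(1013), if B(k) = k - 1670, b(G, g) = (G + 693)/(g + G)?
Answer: -3843170380039/6787388781 ≈ -566.22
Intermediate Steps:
b(G, g) = (693 + G)/(G + g)
B(k) = -1670 + k
b(1682, -2145)/1628843 + 372008/B(1013) = ((693 + 1682)/(1682 - 2145))/1628843 + 372008/(-1670 + 1013) = (2375/(-463))*(1/1628843) + 372008/(-657) = -1/463*2375*(1/1628843) + 372008*(-1/657) = -2375/463*1/1628843 - 5096/9 = -2375/754154309 - 5096/9 = -3843170380039/6787388781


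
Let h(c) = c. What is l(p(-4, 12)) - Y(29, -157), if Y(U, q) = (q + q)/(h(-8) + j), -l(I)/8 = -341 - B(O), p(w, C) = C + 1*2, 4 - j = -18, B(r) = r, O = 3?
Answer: 19421/7 ≈ 2774.4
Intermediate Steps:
j = 22 (j = 4 - 1*(-18) = 4 + 18 = 22)
p(w, C) = 2 + C (p(w, C) = C + 2 = 2 + C)
l(I) = 2752 (l(I) = -8*(-341 - 1*3) = -8*(-341 - 3) = -8*(-344) = 2752)
Y(U, q) = q/7 (Y(U, q) = (q + q)/(-8 + 22) = (2*q)/14 = (2*q)*(1/14) = q/7)
l(p(-4, 12)) - Y(29, -157) = 2752 - (-157)/7 = 2752 - 1*(-157/7) = 2752 + 157/7 = 19421/7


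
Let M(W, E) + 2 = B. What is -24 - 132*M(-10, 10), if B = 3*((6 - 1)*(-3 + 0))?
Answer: 6180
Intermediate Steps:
B = -45 (B = 3*(5*(-3)) = 3*(-15) = -45)
M(W, E) = -47 (M(W, E) = -2 - 45 = -47)
-24 - 132*M(-10, 10) = -24 - 132*(-47) = -24 + 6204 = 6180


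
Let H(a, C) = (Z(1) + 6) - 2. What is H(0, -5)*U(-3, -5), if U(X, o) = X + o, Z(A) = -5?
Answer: 8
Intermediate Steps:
H(a, C) = -1 (H(a, C) = (-5 + 6) - 2 = 1 - 2 = -1)
H(0, -5)*U(-3, -5) = -(-3 - 5) = -1*(-8) = 8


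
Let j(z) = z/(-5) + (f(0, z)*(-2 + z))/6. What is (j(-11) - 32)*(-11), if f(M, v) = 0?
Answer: 1639/5 ≈ 327.80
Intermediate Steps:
j(z) = -z/5 (j(z) = z/(-5) + (0*(-2 + z))/6 = z*(-⅕) + 0*(⅙) = -z/5 + 0 = -z/5)
(j(-11) - 32)*(-11) = (-⅕*(-11) - 32)*(-11) = (11/5 - 32)*(-11) = -149/5*(-11) = 1639/5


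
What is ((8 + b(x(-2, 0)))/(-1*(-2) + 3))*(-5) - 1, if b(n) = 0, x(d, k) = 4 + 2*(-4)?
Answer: -9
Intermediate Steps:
x(d, k) = -4 (x(d, k) = 4 - 8 = -4)
((8 + b(x(-2, 0)))/(-1*(-2) + 3))*(-5) - 1 = ((8 + 0)/(-1*(-2) + 3))*(-5) - 1 = (8/(2 + 3))*(-5) - 1 = (8/5)*(-5) - 1 = -8 - 1 = -9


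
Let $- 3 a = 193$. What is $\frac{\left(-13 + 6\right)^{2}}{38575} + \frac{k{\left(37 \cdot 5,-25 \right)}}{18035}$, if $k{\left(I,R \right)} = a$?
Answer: $- \frac{958766}{417420075} \approx -0.0022969$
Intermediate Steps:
$a = - \frac{193}{3}$ ($a = \left(- \frac{1}{3}\right) 193 = - \frac{193}{3} \approx -64.333$)
$k{\left(I,R \right)} = - \frac{193}{3}$
$\frac{\left(-13 + 6\right)^{2}}{38575} + \frac{k{\left(37 \cdot 5,-25 \right)}}{18035} = \frac{\left(-13 + 6\right)^{2}}{38575} - \frac{193}{3 \cdot 18035} = \left(-7\right)^{2} \cdot \frac{1}{38575} - \frac{193}{54105} = 49 \cdot \frac{1}{38575} - \frac{193}{54105} = \frac{49}{38575} - \frac{193}{54105} = - \frac{958766}{417420075}$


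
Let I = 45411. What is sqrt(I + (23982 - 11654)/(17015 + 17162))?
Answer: 5*sqrt(2121741072451)/34177 ≈ 213.10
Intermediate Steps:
sqrt(I + (23982 - 11654)/(17015 + 17162)) = sqrt(45411 + (23982 - 11654)/(17015 + 17162)) = sqrt(45411 + 12328/34177) = sqrt(1552024075/34177) = 5*sqrt(2121741072451)/34177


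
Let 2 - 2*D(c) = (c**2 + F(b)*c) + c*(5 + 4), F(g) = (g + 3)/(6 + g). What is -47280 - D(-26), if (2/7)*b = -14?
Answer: -2024178/43 ≈ -47074.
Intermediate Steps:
b = -49 (b = (7/2)*(-14) = -49)
F(g) = (3 + g)/(6 + g)
D(c) = 1 - 433*c/86 - c**2/2 (D(c) = 1 - ((c**2 + ((3 - 49)/(6 - 49))*c) + c*(5 + 4))/2 = 1 - ((c**2 + (-46/(-43))*c) + c*9)/2 = 1 - ((c**2 + (-1/43*(-46))*c) + 9*c)/2 = 1 - ((c**2 + 46*c/43) + 9*c)/2 = 1 - (c**2 + 433*c/43)/2 = 1 + (-433*c/86 - c**2/2) = 1 - 433*c/86 - c**2/2)
-47280 - D(-26) = -47280 - (1 - 433/86*(-26) - 1/2*(-26)**2) = -47280 - (1 + 5629/43 - 1/2*676) = -47280 - (1 + 5629/43 - 338) = -47280 - 1*(-8862/43) = -47280 + 8862/43 = -2024178/43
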